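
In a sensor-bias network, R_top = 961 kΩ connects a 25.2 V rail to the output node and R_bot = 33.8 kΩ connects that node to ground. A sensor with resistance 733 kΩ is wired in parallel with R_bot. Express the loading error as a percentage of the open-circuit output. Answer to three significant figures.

4.26 %

The divider's output (Thévenin) resistance is R_top‖R_bot = 32.65 kΩ.
Fractional drop under load = R_th/(R_th + R_L) = 32.65 / (32.65 + 733) = 0.04265.
So the output falls by 4.26 %.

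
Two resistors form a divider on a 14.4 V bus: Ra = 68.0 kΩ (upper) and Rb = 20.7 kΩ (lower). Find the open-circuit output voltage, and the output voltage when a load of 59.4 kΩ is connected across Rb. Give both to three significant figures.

Unloaded: 3.36 V; loaded: 2.65 V

Open-circuit: V = 14.4 × 20.7/(68.0 + 20.7) = 3.36 V.
With the load, Rb becomes Rb‖R_L = 15.35 kΩ, so V = 14.4 × 15.35/83.35 = 2.65 V.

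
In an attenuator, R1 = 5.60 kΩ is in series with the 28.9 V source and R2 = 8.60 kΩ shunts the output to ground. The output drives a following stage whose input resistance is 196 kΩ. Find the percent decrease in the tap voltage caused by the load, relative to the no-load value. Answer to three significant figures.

1.70 %

The divider's output (Thévenin) resistance is R1‖R2 = 3.392 kΩ.
Fractional drop under load = R_th/(R_th + R_L) = 3.392 / (3.392 + 196) = 0.01701.
So the output falls by 1.70 %.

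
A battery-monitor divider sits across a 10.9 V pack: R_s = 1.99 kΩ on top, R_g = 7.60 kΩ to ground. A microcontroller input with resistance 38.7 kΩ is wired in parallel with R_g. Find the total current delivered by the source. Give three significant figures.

I ≈ 1.31 mA

R_g‖R_L = 6.352 kΩ, so the source sees R_s + R_g‖R_L = 8.342 kΩ.
I = 10.9 V / 8.342 kΩ = 1.31 mA.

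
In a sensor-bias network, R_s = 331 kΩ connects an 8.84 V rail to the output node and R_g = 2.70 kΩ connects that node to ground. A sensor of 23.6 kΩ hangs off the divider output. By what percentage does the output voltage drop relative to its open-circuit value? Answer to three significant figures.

10.2 %

Unloaded V = 8.84 × 2.70/333.7 = 0.071525 V.
Loaded: R_g‖R_L = 2.423 kΩ, giving V = 8.84 × 2.423/333.4 = 0.064236 V.
Drop = (0.071525 − 0.064236) / 0.071525 = 10.2 %.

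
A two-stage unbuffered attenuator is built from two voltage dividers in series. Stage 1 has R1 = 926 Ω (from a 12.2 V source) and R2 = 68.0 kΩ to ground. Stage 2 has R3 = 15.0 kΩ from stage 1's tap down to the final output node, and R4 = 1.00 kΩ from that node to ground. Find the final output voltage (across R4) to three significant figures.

Stage 2 presents R3+R4 = 16000 Ω as a load on stage 1's tap.
Stage 1's lower leg becomes R2‖(R3+R4) = 12950 Ω, so V_mid = 12.2 × 12950/13880 = 11.39 V.
Stage 2 is itself unloaded: V_out = V_mid × R4/(R3+R4) = 11.39 × 1000/16000 = 0.712 V.

V_out ≈ 0.712 V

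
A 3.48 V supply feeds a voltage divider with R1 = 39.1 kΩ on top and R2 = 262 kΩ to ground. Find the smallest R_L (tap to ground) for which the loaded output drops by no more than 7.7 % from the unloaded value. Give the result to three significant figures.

Output resistance R_th = R1‖R2 = (39.1 × 262)/301.1 = 34.02 kΩ.
The fractional drop is R_th/(R_th + R_L); requiring this ≤ 0.0770 gives R_L ≥ R_th(1/0.0770 − 1) = 34.02 × 11.99 = 408 kΩ.

R_L(min) ≈ 408 kΩ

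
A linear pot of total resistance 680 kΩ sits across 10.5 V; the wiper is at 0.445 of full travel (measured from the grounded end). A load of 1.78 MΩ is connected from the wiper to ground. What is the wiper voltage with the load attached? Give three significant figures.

V ≈ 4.27 V

The wiper splits the pot into (1−α)R = 377.4 kΩ above and αR = 302.6 kΩ below.
Lower section ‖ load = 258.6 kΩ.
V_wiper = 10.5 × 258.6/(377.4 + 258.6) = 4.27 V.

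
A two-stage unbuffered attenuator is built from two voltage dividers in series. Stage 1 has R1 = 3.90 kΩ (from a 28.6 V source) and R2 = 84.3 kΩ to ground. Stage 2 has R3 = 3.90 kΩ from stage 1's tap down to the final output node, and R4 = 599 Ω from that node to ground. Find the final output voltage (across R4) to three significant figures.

Stage 2 presents R3+R4 = 4499 Ω as a load on stage 1's tap.
Stage 1's lower leg becomes R2‖(R3+R4) = 4271 Ω, so V_mid = 28.6 × 4271/8171 = 14.95 V.
Stage 2 is itself unloaded: V_out = V_mid × R4/(R3+R4) = 14.95 × 599/4499 = 1.99 V.

V_out ≈ 1.99 V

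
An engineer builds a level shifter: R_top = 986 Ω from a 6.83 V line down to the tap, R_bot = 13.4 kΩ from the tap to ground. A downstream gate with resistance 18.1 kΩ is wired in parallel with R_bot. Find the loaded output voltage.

The load sits in parallel with R_bot: R_bot‖R_L = (13400 × 18100) / (13400 + 18100) = 7700 Ω.
V_out = 6.83 × 7700 / (986 + 7700) = 6.83 × 7700/8686 = 6.05 V.

V_out ≈ 6.05 V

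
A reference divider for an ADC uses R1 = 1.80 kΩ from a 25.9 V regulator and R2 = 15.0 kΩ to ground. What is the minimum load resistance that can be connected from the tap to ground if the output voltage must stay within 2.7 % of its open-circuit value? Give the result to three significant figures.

Output resistance R_th = R1‖R2 = (1.80 × 15.0)/16.80 = 1.607 kΩ.
The fractional drop is R_th/(R_th + R_L); requiring this ≤ 0.0270 gives R_L ≥ R_th(1/0.0270 − 1) = 1.607 × 36.04 = 57.9 kΩ.

R_L(min) ≈ 57.9 kΩ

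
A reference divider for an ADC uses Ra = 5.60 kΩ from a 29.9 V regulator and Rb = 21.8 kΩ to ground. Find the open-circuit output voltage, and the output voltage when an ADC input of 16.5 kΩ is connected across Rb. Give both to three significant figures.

Open-circuit: V = 29.9 × 21.8/(5.60 + 21.8) = 23.8 V.
With the load, Rb becomes Rb‖R_L = 9.392 kΩ, so V = 29.9 × 9.392/14.99 = 18.7 V.

Unloaded: 23.8 V; loaded: 18.7 V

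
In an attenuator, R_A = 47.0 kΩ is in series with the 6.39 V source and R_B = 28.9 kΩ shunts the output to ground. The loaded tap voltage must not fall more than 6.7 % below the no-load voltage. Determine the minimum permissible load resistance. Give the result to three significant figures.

Output resistance R_th = R_A‖R_B = (47.0 × 28.9)/75.90 = 17.90 kΩ.
The fractional drop is R_th/(R_th + R_L); requiring this ≤ 0.0670 gives R_L ≥ R_th(1/0.0670 − 1) = 17.90 × 13.93 = 249 kΩ.

R_L(min) ≈ 249 kΩ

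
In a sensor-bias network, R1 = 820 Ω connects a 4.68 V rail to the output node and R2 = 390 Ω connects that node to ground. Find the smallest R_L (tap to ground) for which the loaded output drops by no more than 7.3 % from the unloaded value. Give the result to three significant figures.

Output resistance R_th = R1‖R2 = (820 × 390)/1210 = 264.3 Ω.
The fractional drop is R_th/(R_th + R_L); requiring this ≤ 0.0730 gives R_L ≥ R_th(1/0.0730 − 1) = 264.3 × 12.70 = 3.36 kΩ.

R_L(min) ≈ 3.36 kΩ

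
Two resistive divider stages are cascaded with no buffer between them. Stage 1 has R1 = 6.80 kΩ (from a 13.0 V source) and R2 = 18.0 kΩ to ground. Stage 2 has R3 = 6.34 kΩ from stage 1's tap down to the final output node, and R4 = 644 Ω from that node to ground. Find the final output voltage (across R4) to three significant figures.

Stage 2 presents R3+R4 = 6984 Ω as a load on stage 1's tap.
Stage 1's lower leg becomes R2‖(R3+R4) = 5032 Ω, so V_mid = 13.0 × 5032/11830 = 5.529 V.
Stage 2 is itself unloaded: V_out = V_mid × R4/(R3+R4) = 5.529 × 644/6984 = 0.510 V.

V_out ≈ 0.510 V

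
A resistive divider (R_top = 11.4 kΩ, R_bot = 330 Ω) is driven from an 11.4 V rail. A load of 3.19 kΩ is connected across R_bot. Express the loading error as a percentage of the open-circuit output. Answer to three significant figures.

9.14 %

The divider's output (Thévenin) resistance is R_top‖R_bot = 320.7 Ω.
Fractional drop under load = R_th/(R_th + R_L) = 320.7 / (320.7 + 3190) = 0.09135.
So the output falls by 9.14 %.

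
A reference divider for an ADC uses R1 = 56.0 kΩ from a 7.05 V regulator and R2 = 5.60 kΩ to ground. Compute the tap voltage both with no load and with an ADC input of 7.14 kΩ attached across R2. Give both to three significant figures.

Open-circuit: V = 7.05 × 5.60/(56.0 + 5.60) = 0.641 V.
With the load, R2 becomes R2‖R_L = 3.138 kΩ, so V = 7.05 × 3.138/59.14 = 0.374 V.

Unloaded: 0.641 V; loaded: 0.374 V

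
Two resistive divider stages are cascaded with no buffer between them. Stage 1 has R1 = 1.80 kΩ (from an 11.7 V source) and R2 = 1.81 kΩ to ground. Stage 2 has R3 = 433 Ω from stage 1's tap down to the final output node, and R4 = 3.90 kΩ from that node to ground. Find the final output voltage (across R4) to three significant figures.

V_out ≈ 4.37 V

Stage 2 presents R3+R4 = 4333 Ω as a load on stage 1's tap.
Stage 1's lower leg becomes R2‖(R3+R4) = 1277 Ω, so V_mid = 11.7 × 1277/3077 = 4.855 V.
Stage 2 is itself unloaded: V_out = V_mid × R4/(R3+R4) = 4.855 × 3900/4333 = 4.37 V.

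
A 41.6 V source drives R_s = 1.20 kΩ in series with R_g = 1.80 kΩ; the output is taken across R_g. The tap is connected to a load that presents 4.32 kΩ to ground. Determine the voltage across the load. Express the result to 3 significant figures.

V_out ≈ 21.4 V

The load sits in parallel with R_g: R_g‖R_L = (1.80 × 4.32) / (1.80 + 4.32) = 1.271 kΩ.
V_out = 41.6 × 1.271 / (1.20 + 1.271) = 41.6 × 1.271/2.471 = 21.4 V.
(Unloaded it would have been 25.0 V.)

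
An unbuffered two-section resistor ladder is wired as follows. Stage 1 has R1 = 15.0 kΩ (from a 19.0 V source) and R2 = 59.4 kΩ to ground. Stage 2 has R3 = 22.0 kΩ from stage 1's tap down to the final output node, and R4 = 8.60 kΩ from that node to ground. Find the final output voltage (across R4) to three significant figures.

Stage 2 presents R3+R4 = 30.60 kΩ as a load on stage 1's tap.
Stage 1's lower leg becomes R2‖(R3+R4) = 20.20 kΩ, so V_mid = 19.0 × 20.20/35.20 = 10.90 V.
Stage 2 is itself unloaded: V_out = V_mid × R4/(R3+R4) = 10.90 × 8.60/30.60 = 3.06 V.

V_out ≈ 3.06 V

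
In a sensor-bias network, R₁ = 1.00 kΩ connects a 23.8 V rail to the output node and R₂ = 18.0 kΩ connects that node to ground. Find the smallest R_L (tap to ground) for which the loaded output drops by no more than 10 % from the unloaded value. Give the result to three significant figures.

R_L(min) ≈ 8.53 kΩ

Output resistance R_th = R₁‖R₂ = (1000 × 18000)/19000 = 947.4 Ω.
The fractional drop is R_th/(R_th + R_L); requiring this ≤ 0.100 gives R_L ≥ R_th(1/0.100 − 1) = 947.4 × 9.000 = 8.53 kΩ.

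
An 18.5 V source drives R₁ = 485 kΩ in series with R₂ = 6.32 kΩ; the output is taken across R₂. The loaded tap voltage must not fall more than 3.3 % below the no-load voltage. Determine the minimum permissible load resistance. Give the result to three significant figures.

Output resistance R_th = R₁‖R₂ = (485 × 6.32)/491.3 = 6.239 kΩ.
The fractional drop is R_th/(R_th + R_L); requiring this ≤ 0.0330 gives R_L ≥ R_th(1/0.0330 − 1) = 6.239 × 29.30 = 183 kΩ.

R_L(min) ≈ 183 kΩ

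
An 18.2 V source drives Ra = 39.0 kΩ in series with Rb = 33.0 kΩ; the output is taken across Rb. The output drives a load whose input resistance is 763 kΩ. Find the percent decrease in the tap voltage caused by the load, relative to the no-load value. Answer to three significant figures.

The divider's output (Thévenin) resistance is Ra‖Rb = 17.88 kΩ.
Fractional drop under load = R_th/(R_th + R_L) = 17.88 / (17.88 + 763) = 0.02289.
So the output falls by 2.29 %.

2.29 %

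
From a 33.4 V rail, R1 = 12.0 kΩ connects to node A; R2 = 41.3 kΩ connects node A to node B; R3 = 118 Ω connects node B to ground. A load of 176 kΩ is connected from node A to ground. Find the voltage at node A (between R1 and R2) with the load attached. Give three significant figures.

Below node A the series string R2+R3 = 41420 Ω sits in parallel with the 176000 Ω load: 33530 Ω.
V_A = 33.4 × 33530/(12000 + 33530) = 24.6 V.

V ≈ 24.6 V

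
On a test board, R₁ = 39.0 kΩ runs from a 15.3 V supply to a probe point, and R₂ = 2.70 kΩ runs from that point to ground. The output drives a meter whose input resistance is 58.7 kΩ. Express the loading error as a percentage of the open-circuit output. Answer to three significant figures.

The divider's output (Thévenin) resistance is R₁‖R₂ = 2.525 kΩ.
Fractional drop under load = R_th/(R_th + R_L) = 2.525 / (2.525 + 58.7) = 0.04124.
So the output falls by 4.12 %.

4.12 %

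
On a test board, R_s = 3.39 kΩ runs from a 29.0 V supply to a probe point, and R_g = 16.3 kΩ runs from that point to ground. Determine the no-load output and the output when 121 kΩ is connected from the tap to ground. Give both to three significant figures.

Open-circuit: V = 29.0 × 16.3/(3.39 + 16.3) = 24.0 V.
With the load, R_g becomes R_g‖R_L = 14.36 kΩ, so V = 29.0 × 14.36/17.75 = 23.5 V.

Unloaded: 24.0 V; loaded: 23.5 V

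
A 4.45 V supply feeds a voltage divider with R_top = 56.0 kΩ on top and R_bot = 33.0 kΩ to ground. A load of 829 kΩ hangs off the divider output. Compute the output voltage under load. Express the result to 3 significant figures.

V_out ≈ 1.61 V

The load sits in parallel with R_bot: R_bot‖R_L = (33.0 × 829) / (33.0 + 829) = 31.74 kΩ.
V_out = 4.45 × 31.74 / (56.0 + 31.74) = 4.45 × 31.74/87.74 = 1.61 V.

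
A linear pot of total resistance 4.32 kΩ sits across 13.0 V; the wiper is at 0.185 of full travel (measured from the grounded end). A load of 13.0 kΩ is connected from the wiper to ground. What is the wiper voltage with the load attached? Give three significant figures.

The wiper splits the pot into (1−α)R = 3521 Ω above and αR = 799.2 Ω below.
Lower section ‖ load = 752.9 Ω.
V_wiper = 13.0 × 752.9/(3521 + 752.9) = 2.29 V.

V ≈ 2.29 V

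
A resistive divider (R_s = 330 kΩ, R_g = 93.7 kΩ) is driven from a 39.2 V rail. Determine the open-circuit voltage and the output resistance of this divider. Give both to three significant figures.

V_th = 8.67 V, R_th = 73.0 kΩ

V_th is the open-circuit tap voltage: 39.2 × 93.7/(330 + 93.7) = 8.67 V.
With the supply zeroed, R_s and R_g appear in parallel from the tap: R_th = R_s‖R_g = (330 × 93.7)/423.7 = 73.0 kΩ.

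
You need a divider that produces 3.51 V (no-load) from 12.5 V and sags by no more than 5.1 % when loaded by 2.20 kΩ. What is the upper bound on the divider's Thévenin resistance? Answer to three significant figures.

Loading drop = R_th/(R_th + R_L) ≤ 0.0510, so R_th ≤ R_L · ε/(1−ε) = 2.20 kΩ × 0.0510/0.9490 = 118 Ω.

R_th ≤ 118 Ω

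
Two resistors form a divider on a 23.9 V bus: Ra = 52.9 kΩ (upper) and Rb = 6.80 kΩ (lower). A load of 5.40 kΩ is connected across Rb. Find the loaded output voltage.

The load sits in parallel with Rb: Rb‖R_L = (6.80 × 5.40) / (6.80 + 5.40) = 3.010 kΩ.
V_out = 23.9 × 3.010 / (52.9 + 3.010) = 23.9 × 3.010/55.91 = 1.29 V.

V_out ≈ 1.29 V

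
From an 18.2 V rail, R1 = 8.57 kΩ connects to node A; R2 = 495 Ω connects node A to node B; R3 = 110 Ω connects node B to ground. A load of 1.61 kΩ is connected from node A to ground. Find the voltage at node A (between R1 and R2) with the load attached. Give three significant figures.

V ≈ 0.888 V

Below node A the series string R2+R3 = 605.0 Ω sits in parallel with the 1610 Ω load: 439.8 Ω.
V_A = 18.2 × 439.8/(8570 + 439.8) = 0.888 V.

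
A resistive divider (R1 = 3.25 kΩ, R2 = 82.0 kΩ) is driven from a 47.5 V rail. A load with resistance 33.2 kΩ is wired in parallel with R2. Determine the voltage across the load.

V_out ≈ 41.8 V

The load sits in parallel with R2: R2‖R_L = (82.0 × 33.2) / (82.0 + 33.2) = 23.63 kΩ.
V_out = 47.5 × 23.63 / (3.25 + 23.63) = 47.5 × 23.63/26.88 = 41.8 V.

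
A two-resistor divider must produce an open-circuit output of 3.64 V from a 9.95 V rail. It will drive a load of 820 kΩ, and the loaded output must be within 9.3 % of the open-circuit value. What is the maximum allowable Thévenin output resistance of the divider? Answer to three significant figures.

Loading drop = R_th/(R_th + R_L) ≤ 0.0930, so R_th ≤ R_L · ε/(1−ε) = 820 kΩ × 0.0930/0.9070 = 84.1 kΩ.

R_th ≤ 84.1 kΩ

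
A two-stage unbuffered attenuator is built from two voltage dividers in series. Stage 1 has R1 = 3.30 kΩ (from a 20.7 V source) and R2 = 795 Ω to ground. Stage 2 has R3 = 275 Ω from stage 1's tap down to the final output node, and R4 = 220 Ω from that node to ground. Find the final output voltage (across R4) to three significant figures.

V_out ≈ 0.778 V

Stage 2 presents R3+R4 = 495.0 Ω as a load on stage 1's tap.
Stage 1's lower leg becomes R2‖(R3+R4) = 305.1 Ω, so V_mid = 20.7 × 305.1/3605 = 1.752 V.
Stage 2 is itself unloaded: V_out = V_mid × R4/(R3+R4) = 1.752 × 220/495.0 = 0.778 V.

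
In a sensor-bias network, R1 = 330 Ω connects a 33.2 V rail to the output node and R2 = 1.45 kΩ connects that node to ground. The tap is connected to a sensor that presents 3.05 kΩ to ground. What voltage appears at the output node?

The load sits in parallel with R2: R2‖R_L = (1450 × 3050) / (1450 + 3050) = 982.8 Ω.
V_out = 33.2 × 982.8 / (330 + 982.8) = 33.2 × 982.8/1313 = 24.9 V.
(Unloaded it would have been 27.0 V.)

V_out ≈ 24.9 V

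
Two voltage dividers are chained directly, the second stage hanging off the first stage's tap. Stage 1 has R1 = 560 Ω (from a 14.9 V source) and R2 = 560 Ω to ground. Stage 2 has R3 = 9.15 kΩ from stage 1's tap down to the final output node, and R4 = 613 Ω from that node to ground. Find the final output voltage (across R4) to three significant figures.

Stage 2 presents R3+R4 = 9763 Ω as a load on stage 1's tap.
Stage 1's lower leg becomes R2‖(R3+R4) = 529.6 Ω, so V_mid = 14.9 × 529.6/1090 = 7.242 V.
Stage 2 is itself unloaded: V_out = V_mid × R4/(R3+R4) = 7.242 × 613/9763 = 0.455 V.

V_out ≈ 0.455 V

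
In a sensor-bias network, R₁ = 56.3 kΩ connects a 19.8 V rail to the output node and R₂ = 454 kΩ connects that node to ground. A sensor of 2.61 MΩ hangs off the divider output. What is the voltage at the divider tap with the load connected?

V_out ≈ 17.3 V

The load sits in parallel with R₂: R₂‖R_L = (454 × 2610) / (454 + 2610) = 386.7 kΩ.
V_out = 19.8 × 386.7 / (56.3 + 386.7) = 19.8 × 386.7/443.0 = 17.3 V.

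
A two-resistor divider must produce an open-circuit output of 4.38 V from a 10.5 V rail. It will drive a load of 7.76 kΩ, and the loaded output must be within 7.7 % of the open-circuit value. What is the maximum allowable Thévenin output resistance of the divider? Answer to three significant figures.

R_th ≤ 647 Ω

Loading drop = R_th/(R_th + R_L) ≤ 0.0770, so R_th ≤ R_L · ε/(1−ε) = 7.76 kΩ × 0.0770/0.9230 = 647 Ω.
(Any R1, R2 with R2/(R1+R2) = 0.417 and R1‖R2 ≤ 647 Ω will meet the spec.)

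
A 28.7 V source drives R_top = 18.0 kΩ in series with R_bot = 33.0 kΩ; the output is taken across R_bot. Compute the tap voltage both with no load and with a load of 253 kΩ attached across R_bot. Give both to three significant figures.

Unloaded: 18.6 V; loaded: 17.8 V

Open-circuit: V = 28.7 × 33.0/(18.0 + 33.0) = 18.6 V.
With the load, R_bot becomes R_bot‖R_L = 29.19 kΩ, so V = 28.7 × 29.19/47.19 = 17.8 V.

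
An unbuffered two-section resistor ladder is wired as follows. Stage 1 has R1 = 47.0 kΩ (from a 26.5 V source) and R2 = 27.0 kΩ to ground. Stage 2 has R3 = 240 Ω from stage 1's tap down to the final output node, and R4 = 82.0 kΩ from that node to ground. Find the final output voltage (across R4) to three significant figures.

Stage 2 presents R3+R4 = 82240 Ω as a load on stage 1's tap.
Stage 1's lower leg becomes R2‖(R3+R4) = 20330 Ω, so V_mid = 26.5 × 20330/67330 = 8.001 V.
Stage 2 is itself unloaded: V_out = V_mid × R4/(R3+R4) = 8.001 × 82000/82240 = 7.98 V.

V_out ≈ 7.98 V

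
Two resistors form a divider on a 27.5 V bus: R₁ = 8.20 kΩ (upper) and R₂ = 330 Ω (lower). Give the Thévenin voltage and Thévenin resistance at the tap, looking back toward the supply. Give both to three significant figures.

V_th is the open-circuit tap voltage: 27.5 × 330/(8200 + 330) = 1.06 V.
With the supply zeroed, R₁ and R₂ appear in parallel from the tap: R_th = R₁‖R₂ = (8200 × 330)/8530 = 317 Ω.

V_th = 1.06 V, R_th = 317 Ω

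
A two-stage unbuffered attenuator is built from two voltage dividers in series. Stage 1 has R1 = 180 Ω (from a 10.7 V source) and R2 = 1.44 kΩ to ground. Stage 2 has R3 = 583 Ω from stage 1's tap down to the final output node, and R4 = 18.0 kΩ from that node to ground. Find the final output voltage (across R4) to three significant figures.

V_out ≈ 9.13 V

Stage 2 presents R3+R4 = 18580 Ω as a load on stage 1's tap.
Stage 1's lower leg becomes R2‖(R3+R4) = 1336 Ω, so V_mid = 10.7 × 1336/1516 = 9.430 V.
Stage 2 is itself unloaded: V_out = V_mid × R4/(R3+R4) = 9.430 × 18000/18580 = 9.13 V.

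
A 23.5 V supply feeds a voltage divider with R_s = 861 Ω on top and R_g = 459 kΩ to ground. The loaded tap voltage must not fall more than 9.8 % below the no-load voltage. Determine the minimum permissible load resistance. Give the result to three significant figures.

Output resistance R_th = R_s‖R_g = (861 × 459000)/459900 = 859.4 Ω.
The fractional drop is R_th/(R_th + R_L); requiring this ≤ 0.0980 gives R_L ≥ R_th(1/0.0980 − 1) = 859.4 × 9.204 = 7.91 kΩ.

R_L(min) ≈ 7.91 kΩ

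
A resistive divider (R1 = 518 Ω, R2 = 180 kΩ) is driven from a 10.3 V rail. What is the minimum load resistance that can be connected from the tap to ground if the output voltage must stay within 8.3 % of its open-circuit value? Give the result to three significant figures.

R_L(min) ≈ 5.71 kΩ

Output resistance R_th = R1‖R2 = (518 × 180000)/180500 = 516.5 Ω.
The fractional drop is R_th/(R_th + R_L); requiring this ≤ 0.0830 gives R_L ≥ R_th(1/0.0830 − 1) = 516.5 × 11.05 = 5.71 kΩ.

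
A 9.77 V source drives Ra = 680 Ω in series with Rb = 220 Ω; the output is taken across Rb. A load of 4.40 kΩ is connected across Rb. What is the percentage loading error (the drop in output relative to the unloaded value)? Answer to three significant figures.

3.64 %

The divider's output (Thévenin) resistance is Ra‖Rb = 166.2 Ω.
Fractional drop under load = R_th/(R_th + R_L) = 166.2 / (166.2 + 4400) = 0.03640.
So the output falls by 3.64 %.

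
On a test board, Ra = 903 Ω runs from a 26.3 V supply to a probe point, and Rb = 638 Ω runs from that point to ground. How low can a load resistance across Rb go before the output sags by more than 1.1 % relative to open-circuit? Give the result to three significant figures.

Output resistance R_th = Ra‖Rb = (903 × 638)/1541 = 373.9 Ω.
The fractional drop is R_th/(R_th + R_L); requiring this ≤ 0.0110 gives R_L ≥ R_th(1/0.0110 − 1) = 373.9 × 89.91 = 33.6 kΩ.

R_L(min) ≈ 33.6 kΩ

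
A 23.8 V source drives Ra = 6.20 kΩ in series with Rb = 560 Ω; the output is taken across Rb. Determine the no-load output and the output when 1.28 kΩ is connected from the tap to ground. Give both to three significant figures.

Open-circuit: V = 23.8 × 560/(6200 + 560) = 1.97 V.
With the load, Rb becomes Rb‖R_L = 389.6 Ω, so V = 23.8 × 389.6/6590 = 1.41 V.

Unloaded: 1.97 V; loaded: 1.41 V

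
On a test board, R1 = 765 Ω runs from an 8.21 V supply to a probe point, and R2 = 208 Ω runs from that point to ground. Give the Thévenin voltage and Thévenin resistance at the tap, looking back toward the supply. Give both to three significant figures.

V_th is the open-circuit tap voltage: 8.21 × 208/(765 + 208) = 1.76 V.
With the supply zeroed, R1 and R2 appear in parallel from the tap: R_th = R1‖R2 = (765 × 208)/973.0 = 164 Ω.

V_th = 1.76 V, R_th = 164 Ω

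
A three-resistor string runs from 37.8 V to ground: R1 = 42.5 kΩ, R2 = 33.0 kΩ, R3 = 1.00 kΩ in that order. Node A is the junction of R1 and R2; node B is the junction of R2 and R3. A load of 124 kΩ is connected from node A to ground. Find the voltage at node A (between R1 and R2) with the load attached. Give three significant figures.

V ≈ 14.6 V

Below node A the series string R2+R3 = 34.00 kΩ sits in parallel with the 124 kΩ load: 26.68 kΩ.
V_A = 37.8 × 26.68/(42.5 + 26.68) = 14.6 V.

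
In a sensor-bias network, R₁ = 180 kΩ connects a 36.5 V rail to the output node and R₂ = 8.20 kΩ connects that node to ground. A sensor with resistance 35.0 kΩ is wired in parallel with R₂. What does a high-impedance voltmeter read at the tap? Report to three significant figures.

The load sits in parallel with R₂: R₂‖R_L = (8.20 × 35.0) / (8.20 + 35.0) = 6.644 kΩ.
V_out = 36.5 × 6.644 / (180 + 6.644) = 36.5 × 6.644/186.6 = 1.30 V.

V_out ≈ 1.30 V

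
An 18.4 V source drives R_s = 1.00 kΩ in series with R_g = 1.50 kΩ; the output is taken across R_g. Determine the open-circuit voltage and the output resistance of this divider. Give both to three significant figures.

V_th is the open-circuit tap voltage: 18.4 × 1.50/(1.00 + 1.50) = 11.0 V.
With the supply zeroed, R_s and R_g appear in parallel from the tap: R_th = R_s‖R_g = (1.00 × 1.50)/2.500 = 600 Ω.

V_th = 11.0 V, R_th = 600 Ω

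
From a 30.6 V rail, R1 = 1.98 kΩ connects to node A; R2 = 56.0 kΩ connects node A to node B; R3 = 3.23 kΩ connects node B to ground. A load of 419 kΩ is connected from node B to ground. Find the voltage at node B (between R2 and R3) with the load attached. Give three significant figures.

V ≈ 1.60 V

At node B, R3 is in parallel with the load: R3‖R_L = 3.205 kΩ.
Below node A the resistance is R2 + (R3‖R_L) = 59.21 kΩ, so V_A = 30.6 × 59.21/61.19 = 29.61 V.
Then V_B = V_A × (R3‖R_L)/(R2 + R3‖R_L) = 29.61 × 3.205/59.21 = 1.60 V.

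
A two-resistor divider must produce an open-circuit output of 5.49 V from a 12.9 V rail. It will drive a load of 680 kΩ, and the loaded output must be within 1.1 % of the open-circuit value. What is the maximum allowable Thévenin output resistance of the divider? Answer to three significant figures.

R_th ≤ 7.56 kΩ

Loading drop = R_th/(R_th + R_L) ≤ 0.0110, so R_th ≤ R_L · ε/(1−ε) = 680 kΩ × 0.0110/0.9890 = 7.56 kΩ.
(Any R1, R2 with R2/(R1+R2) = 0.426 and R1‖R2 ≤ 7.56 kΩ will meet the spec.)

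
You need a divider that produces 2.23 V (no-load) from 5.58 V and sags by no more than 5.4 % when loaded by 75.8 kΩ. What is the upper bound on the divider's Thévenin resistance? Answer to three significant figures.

R_th ≤ 4.33 kΩ

Loading drop = R_th/(R_th + R_L) ≤ 0.0540, so R_th ≤ R_L · ε/(1−ε) = 75.8 kΩ × 0.0540/0.9460 = 4.33 kΩ.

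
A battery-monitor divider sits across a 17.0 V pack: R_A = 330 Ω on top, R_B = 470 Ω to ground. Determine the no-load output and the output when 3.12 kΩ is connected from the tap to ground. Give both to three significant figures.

Open-circuit: V = 17.0 × 470/(330 + 470) = 9.99 V.
With the load, R_B becomes R_B‖R_L = 408.5 Ω, so V = 17.0 × 408.5/738.5 = 9.40 V.

Unloaded: 9.99 V; loaded: 9.40 V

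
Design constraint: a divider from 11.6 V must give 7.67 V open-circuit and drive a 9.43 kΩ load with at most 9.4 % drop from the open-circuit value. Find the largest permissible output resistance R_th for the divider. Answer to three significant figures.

Loading drop = R_th/(R_th + R_L) ≤ 0.0940, so R_th ≤ R_L · ε/(1−ε) = 9.43 kΩ × 0.0940/0.9060 = 978 Ω.
(Any R1, R2 with R2/(R1+R2) = 0.661 and R1‖R2 ≤ 978 Ω will meet the spec.)

R_th ≤ 978 Ω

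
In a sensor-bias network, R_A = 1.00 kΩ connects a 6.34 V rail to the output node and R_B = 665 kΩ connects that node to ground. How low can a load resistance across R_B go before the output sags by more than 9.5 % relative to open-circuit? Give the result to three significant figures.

R_L(min) ≈ 9.51 kΩ

Output resistance R_th = R_A‖R_B = (1000 × 665000)/666000 = 998.5 Ω.
The fractional drop is R_th/(R_th + R_L); requiring this ≤ 0.0950 gives R_L ≥ R_th(1/0.0950 − 1) = 998.5 × 9.526 = 9.51 kΩ.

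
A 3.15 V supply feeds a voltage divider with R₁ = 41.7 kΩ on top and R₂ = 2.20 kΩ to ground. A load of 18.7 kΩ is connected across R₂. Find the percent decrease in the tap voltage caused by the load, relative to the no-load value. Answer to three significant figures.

Unloaded V = 3.15 × 2.20/43.90 = 0.15786 V.
Loaded: R₂‖R_L = 1.968 kΩ, giving V = 3.15 × 1.968/43.67 = 0.14199 V.
Drop = (0.15786 − 0.14199) / 0.15786 = 10.1 %.

10.1 %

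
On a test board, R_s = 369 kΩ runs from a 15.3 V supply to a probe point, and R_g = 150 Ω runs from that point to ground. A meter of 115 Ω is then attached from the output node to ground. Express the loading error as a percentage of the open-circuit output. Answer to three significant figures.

Unloaded V = 15.3 × 150/369200 = 0.006217 V.
Loaded: R_g‖R_L = 65.09 Ω, giving V = 15.3 × 65.09/369100 = 0.002699 V.
Drop = (0.006217 − 0.002699) / 0.006217 = 56.6 %.

56.6 %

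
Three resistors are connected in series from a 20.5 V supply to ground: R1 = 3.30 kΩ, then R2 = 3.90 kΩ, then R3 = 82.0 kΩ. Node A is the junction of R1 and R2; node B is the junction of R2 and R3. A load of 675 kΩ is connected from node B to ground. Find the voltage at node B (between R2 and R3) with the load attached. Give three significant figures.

V ≈ 18.7 V

At node B, R3 is in parallel with the load: R3‖R_L = 73.12 kΩ.
Below node A the resistance is R2 + (R3‖R_L) = 77.02 kΩ, so V_A = 20.5 × 77.02/80.32 = 19.66 V.
Then V_B = V_A × (R3‖R_L)/(R2 + R3‖R_L) = 19.66 × 73.12/77.02 = 18.7 V.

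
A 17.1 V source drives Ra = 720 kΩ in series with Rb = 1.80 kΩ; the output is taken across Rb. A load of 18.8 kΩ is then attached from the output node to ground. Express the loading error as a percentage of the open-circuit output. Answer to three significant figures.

Unloaded V = 17.1 × 1.80/721.8 = 0.042643 V.
Loaded: Rb‖R_L = 1.643 kΩ, giving V = 17.1 × 1.643/721.6 = 0.038926 V.
Drop = (0.042643 − 0.038926) / 0.042643 = 8.72 %.

8.72 %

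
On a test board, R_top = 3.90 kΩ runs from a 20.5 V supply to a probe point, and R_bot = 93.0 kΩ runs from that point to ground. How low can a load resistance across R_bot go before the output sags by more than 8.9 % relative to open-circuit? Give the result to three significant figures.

R_L(min) ≈ 38.3 kΩ

Output resistance R_th = R_top‖R_bot = (3.90 × 93.0)/96.90 = 3.743 kΩ.
The fractional drop is R_th/(R_th + R_L); requiring this ≤ 0.0890 gives R_L ≥ R_th(1/0.0890 − 1) = 3.743 × 10.24 = 38.3 kΩ.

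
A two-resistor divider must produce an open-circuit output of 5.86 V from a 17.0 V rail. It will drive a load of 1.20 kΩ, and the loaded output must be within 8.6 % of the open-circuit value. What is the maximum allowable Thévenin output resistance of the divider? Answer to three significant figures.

R_th ≤ 113 Ω

Loading drop = R_th/(R_th + R_L) ≤ 0.0860, so R_th ≤ R_L · ε/(1−ε) = 1.20 kΩ × 0.0860/0.9140 = 113 Ω.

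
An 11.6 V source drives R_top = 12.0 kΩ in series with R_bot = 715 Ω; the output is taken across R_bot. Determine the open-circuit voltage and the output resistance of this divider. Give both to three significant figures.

V_th is the open-circuit tap voltage: 11.6 × 715/(12000 + 715) = 0.652 V.
With the supply zeroed, R_top and R_bot appear in parallel from the tap: R_th = R_top‖R_bot = (12000 × 715)/12720 = 675 Ω.

V_th = 0.652 V, R_th = 675 Ω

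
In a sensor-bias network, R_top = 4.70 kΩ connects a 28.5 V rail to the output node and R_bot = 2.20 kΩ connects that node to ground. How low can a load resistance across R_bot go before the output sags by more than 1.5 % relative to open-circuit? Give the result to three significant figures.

R_L(min) ≈ 98.4 kΩ

Output resistance R_th = R_top‖R_bot = (4.70 × 2.20)/6.900 = 1.499 kΩ.
The fractional drop is R_th/(R_th + R_L); requiring this ≤ 0.0150 gives R_L ≥ R_th(1/0.0150 − 1) = 1.499 × 65.67 = 98.4 kΩ.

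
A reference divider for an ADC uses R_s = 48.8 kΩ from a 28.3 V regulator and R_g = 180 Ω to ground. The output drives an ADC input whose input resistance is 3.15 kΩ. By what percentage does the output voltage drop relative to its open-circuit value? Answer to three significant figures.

5.39 %

The divider's output (Thévenin) resistance is R_s‖R_g = 179.3 Ω.
Fractional drop under load = R_th/(R_th + R_L) = 179.3 / (179.3 + 3150) = 0.05387.
So the output falls by 5.39 %.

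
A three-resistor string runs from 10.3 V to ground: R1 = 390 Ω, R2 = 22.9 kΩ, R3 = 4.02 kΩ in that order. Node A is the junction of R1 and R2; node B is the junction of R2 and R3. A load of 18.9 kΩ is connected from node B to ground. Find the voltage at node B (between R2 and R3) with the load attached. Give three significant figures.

V ≈ 1.28 V

At node B, R3 is in parallel with the load: R3‖R_L = 3315 Ω.
Below node A the resistance is R2 + (R3‖R_L) = 26210 Ω, so V_A = 10.3 × 26210/26600 = 10.15 V.
Then V_B = V_A × (R3‖R_L)/(R2 + R3‖R_L) = 10.15 × 3315/26210 = 1.28 V.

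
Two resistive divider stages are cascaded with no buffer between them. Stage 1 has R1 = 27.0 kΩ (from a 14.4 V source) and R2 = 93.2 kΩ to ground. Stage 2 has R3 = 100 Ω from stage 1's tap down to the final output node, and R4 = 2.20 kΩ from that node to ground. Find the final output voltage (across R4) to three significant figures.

Stage 2 presents R3+R4 = 2300 Ω as a load on stage 1's tap.
Stage 1's lower leg becomes R2‖(R3+R4) = 2245 Ω, so V_mid = 14.4 × 2245/29240 = 1.105 V.
Stage 2 is itself unloaded: V_out = V_mid × R4/(R3+R4) = 1.105 × 2200/2300 = 1.06 V.

V_out ≈ 1.06 V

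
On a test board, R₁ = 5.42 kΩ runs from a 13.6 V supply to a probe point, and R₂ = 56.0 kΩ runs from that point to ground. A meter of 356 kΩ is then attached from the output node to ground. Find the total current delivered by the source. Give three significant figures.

R₂‖R_L = 48.39 kΩ, so the source sees R₁ + R₂‖R_L = 53.81 kΩ.
I = 13.6 V / 53.81 kΩ = 0.253 mA.

I ≈ 0.253 mA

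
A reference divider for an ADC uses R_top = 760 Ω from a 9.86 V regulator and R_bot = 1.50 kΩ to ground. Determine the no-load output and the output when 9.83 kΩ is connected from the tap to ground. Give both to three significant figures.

Unloaded: 6.54 V; loaded: 6.22 V

Open-circuit: V = 9.86 × 1500/(760 + 1500) = 6.54 V.
With the load, R_bot becomes R_bot‖R_L = 1301 Ω, so V = 9.86 × 1301/2061 = 6.22 V.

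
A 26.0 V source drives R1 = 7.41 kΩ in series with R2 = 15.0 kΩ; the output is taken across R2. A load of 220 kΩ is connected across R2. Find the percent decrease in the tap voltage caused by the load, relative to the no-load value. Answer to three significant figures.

2.20 %

The divider's output (Thévenin) resistance is R1‖R2 = 4.960 kΩ.
Fractional drop under load = R_th/(R_th + R_L) = 4.960 / (4.960 + 220) = 0.02205.
So the output falls by 2.20 %.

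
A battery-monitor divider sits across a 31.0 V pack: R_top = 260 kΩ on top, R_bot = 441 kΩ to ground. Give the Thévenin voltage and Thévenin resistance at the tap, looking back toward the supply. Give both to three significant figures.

V_th = 19.5 V, R_th = 164 kΩ

V_th is the open-circuit tap voltage: 31.0 × 441/(260 + 441) = 19.5 V.
With the supply zeroed, R_top and R_bot appear in parallel from the tap: R_th = R_top‖R_bot = (260 × 441)/701.0 = 164 kΩ.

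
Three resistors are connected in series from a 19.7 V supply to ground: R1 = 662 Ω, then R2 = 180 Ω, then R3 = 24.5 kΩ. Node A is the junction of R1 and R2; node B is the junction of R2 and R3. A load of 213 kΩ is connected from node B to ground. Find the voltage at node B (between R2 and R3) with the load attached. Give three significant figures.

At node B, R3 is in parallel with the load: R3‖R_L = 21970 Ω.
Below node A the resistance is R2 + (R3‖R_L) = 22150 Ω, so V_A = 19.7 × 22150/22810 = 19.13 V.
Then V_B = V_A × (R3‖R_L)/(R2 + R3‖R_L) = 19.13 × 21970/22150 = 19.0 V.

V ≈ 19.0 V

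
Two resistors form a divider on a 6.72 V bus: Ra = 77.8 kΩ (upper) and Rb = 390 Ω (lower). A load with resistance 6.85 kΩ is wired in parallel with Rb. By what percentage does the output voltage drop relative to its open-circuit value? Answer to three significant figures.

The divider's output (Thévenin) resistance is Ra‖Rb = 388.1 Ω.
Fractional drop under load = R_th/(R_th + R_L) = 388.1 / (388.1 + 6850) = 0.05361.
So the output falls by 5.36 %.

5.36 %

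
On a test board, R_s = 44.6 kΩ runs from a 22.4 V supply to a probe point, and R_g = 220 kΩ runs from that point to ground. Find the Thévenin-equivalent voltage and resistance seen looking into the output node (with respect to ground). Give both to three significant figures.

V_th is the open-circuit tap voltage: 22.4 × 220/(44.6 + 220) = 18.6 V.
With the supply zeroed, R_s and R_g appear in parallel from the tap: R_th = R_s‖R_g = (44.6 × 220)/264.6 = 37.1 kΩ.

V_th = 18.6 V, R_th = 37.1 kΩ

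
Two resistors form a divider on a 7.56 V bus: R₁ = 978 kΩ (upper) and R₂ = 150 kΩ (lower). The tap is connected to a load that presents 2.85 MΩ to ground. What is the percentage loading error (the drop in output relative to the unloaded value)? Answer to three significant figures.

4.36 %

The divider's output (Thévenin) resistance is R₁‖R₂ = 130.1 kΩ.
Fractional drop under load = R_th/(R_th + R_L) = 130.1 / (130.1 + 2850) = 0.04364.
So the output falls by 4.36 %.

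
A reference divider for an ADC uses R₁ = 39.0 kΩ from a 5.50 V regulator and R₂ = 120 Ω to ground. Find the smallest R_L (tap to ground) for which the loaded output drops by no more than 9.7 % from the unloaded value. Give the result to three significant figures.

Output resistance R_th = R₁‖R₂ = (39000 × 120)/39120 = 119.6 Ω.
The fractional drop is R_th/(R_th + R_L); requiring this ≤ 0.0970 gives R_L ≥ R_th(1/0.0970 − 1) = 119.6 × 9.309 = 1.11 kΩ.

R_L(min) ≈ 1.11 kΩ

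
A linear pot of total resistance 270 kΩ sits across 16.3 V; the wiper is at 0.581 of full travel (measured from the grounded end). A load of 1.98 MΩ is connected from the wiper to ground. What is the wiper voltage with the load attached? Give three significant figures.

V ≈ 9.17 V

The wiper splits the pot into (1−α)R = 113.1 kΩ above and αR = 156.9 kΩ below.
Lower section ‖ load = 145.4 kΩ.
V_wiper = 16.3 × 145.4/(113.1 + 145.4) = 9.17 V.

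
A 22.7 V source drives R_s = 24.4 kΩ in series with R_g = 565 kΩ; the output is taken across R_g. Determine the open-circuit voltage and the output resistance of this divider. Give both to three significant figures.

V_th is the open-circuit tap voltage: 22.7 × 565/(24.4 + 565) = 21.8 V.
With the supply zeroed, R_s and R_g appear in parallel from the tap: R_th = R_s‖R_g = (24.4 × 565)/589.4 = 23.4 kΩ.

V_th = 21.8 V, R_th = 23.4 kΩ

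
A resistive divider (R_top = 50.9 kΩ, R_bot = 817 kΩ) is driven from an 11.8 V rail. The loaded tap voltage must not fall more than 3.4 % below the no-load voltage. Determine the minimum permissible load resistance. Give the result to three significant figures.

R_L(min) ≈ 1.36 MΩ

Output resistance R_th = R_top‖R_bot = (50.9 × 817)/867.9 = 47.91 kΩ.
The fractional drop is R_th/(R_th + R_L); requiring this ≤ 0.0340 gives R_L ≥ R_th(1/0.0340 − 1) = 47.91 × 28.41 = 1.36 MΩ.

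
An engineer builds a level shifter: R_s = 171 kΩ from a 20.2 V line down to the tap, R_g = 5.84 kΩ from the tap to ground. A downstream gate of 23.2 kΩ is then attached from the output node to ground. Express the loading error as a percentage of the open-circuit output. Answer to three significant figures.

The divider's output (Thévenin) resistance is R_s‖R_g = 5.647 kΩ.
Fractional drop under load = R_th/(R_th + R_L) = 5.647 / (5.647 + 23.2) = 0.1958.
So the output falls by 19.6 %.

19.6 %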